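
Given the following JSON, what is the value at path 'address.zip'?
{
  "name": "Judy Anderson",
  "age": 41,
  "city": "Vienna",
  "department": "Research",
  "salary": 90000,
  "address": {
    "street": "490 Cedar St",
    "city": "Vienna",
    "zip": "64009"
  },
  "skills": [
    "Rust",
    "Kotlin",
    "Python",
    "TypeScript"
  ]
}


Query: address.zip
Path: address -> zip
Value: 64009

64009


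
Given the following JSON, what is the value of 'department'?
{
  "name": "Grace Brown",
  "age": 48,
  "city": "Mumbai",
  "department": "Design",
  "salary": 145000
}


Looking up field 'department'
Value: Design

Design


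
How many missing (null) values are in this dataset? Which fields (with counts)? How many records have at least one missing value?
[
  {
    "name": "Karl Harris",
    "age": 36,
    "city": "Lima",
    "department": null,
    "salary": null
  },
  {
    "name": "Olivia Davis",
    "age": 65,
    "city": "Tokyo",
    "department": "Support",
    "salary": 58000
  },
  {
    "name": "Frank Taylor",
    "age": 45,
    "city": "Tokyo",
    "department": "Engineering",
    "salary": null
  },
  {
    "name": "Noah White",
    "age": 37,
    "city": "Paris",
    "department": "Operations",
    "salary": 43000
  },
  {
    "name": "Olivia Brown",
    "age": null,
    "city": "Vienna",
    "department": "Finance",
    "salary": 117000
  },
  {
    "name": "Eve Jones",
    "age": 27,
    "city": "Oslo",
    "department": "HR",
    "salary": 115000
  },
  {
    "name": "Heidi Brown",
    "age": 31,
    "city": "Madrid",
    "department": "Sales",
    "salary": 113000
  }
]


Checking for missing (null) values in 7 records:

  Karl Harris: department, salary
  Olivia Davis: complete
  Frank Taylor: salary
  Noah White: complete
  Olivia Brown: age
  Eve Jones: complete
  Heidi Brown: complete

Per field:
  name: 0 missing
  age: 1 missing
  city: 0 missing
  department: 1 missing
  salary: 2 missing

Total missing values: 4
Records with any missing: 3

4 missing values (age: 1, department: 1, salary: 2); 3 incomplete records


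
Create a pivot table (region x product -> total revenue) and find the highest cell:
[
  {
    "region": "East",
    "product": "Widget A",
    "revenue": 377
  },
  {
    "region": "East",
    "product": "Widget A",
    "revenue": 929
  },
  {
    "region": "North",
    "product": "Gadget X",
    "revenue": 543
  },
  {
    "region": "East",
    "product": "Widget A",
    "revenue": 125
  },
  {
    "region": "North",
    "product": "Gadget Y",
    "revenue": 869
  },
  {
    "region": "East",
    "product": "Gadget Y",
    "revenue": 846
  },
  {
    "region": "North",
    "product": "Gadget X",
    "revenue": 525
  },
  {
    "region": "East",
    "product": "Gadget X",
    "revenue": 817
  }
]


Pivot: region (rows) x product (columns) -> total revenue

     Gadget X      Gadget Y      Widget A    
East           817           846          1431  
North         1068           869             0  

Highest: East / Widget A = $1431

East / Widget A = $1431


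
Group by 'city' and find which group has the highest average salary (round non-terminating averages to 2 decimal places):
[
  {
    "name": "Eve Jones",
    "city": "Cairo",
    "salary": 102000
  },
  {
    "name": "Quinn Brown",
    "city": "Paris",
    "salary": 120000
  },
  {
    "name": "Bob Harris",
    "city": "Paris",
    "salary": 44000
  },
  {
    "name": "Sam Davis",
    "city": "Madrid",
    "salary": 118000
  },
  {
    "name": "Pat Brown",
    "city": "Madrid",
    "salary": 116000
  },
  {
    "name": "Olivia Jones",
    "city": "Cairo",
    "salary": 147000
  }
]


Group by: city

Groups:
  Cairo: 2 people, avg salary = 249000/2 = $124500
  Madrid: 2 people, avg salary = 234000/2 = $117000
  Paris: 2 people, avg salary = 164000/2 = $82000

Highest average salary: Cairo ($124500)

Cairo ($124500)


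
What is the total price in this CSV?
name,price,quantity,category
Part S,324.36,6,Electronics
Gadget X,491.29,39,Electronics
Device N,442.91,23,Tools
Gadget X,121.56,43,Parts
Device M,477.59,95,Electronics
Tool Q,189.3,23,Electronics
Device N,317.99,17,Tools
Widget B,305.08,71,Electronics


Computing total price:
Values: [324.36, 491.29, 442.91, 121.56, 477.59, 189.3, 317.99, 305.08]
Sum = 2670.08

2670.08


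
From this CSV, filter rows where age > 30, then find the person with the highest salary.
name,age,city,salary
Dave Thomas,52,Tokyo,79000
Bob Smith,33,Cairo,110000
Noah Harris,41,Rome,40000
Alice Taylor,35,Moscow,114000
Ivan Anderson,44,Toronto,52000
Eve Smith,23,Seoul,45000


Filter: age > 30
Sort by: salary (descending)

Filtered records (5):
  Alice Taylor, age 35, salary $114000
  Bob Smith, age 33, salary $110000
  Dave Thomas, age 52, salary $79000
  Ivan Anderson, age 44, salary $52000
  Noah Harris, age 41, salary $40000

Highest salary: Alice Taylor ($114000)

Alice Taylor


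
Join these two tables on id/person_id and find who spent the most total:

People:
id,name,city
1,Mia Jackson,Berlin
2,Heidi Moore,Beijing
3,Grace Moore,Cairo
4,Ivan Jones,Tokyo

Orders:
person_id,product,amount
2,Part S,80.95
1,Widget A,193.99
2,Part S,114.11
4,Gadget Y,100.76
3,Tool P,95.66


Join on: people.id = orders.person_id

Joined rows:
  Heidi Moore (Beijing) bought Part S for $80.95
  Mia Jackson (Berlin) bought Widget A for $193.99
  Heidi Moore (Beijing) bought Part S for $114.11
  Ivan Jones (Tokyo) bought Gadget Y for $100.76
  Grace Moore (Cairo) bought Tool P for $95.66

Total per person:
  Heidi Moore: $195.06
  Mia Jackson: $193.99
  Ivan Jones: $100.76
  Grace Moore: $95.66

Top spender: Heidi Moore ($195.06)

Heidi Moore ($195.06)


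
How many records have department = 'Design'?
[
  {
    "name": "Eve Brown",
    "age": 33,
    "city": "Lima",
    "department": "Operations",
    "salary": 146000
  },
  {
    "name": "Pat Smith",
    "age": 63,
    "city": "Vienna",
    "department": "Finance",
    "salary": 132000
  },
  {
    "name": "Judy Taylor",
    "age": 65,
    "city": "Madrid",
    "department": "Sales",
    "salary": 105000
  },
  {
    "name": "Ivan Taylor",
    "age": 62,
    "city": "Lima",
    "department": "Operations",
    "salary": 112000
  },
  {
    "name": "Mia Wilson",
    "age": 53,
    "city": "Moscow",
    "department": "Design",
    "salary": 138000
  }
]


Data: 5 records
Condition: department = 'Design'

Checking each record:
  Eve Brown: Operations
  Pat Smith: Finance
  Judy Taylor: Sales
  Ivan Taylor: Operations
  Mia Wilson: Design MATCH

Count: 1

1


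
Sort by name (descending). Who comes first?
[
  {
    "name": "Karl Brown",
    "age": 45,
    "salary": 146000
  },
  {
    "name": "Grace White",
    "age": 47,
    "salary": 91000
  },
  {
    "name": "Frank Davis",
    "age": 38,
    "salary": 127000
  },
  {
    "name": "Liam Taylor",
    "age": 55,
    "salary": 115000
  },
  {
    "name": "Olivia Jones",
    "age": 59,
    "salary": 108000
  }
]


Sort by: name (descending)

Sorted order:
  1. Olivia Jones (name = Olivia Jones)
  2. Liam Taylor (name = Liam Taylor)
  3. Karl Brown (name = Karl Brown)
  4. Grace White (name = Grace White)
  5. Frank Davis (name = Frank Davis)

First: Olivia Jones

Olivia Jones


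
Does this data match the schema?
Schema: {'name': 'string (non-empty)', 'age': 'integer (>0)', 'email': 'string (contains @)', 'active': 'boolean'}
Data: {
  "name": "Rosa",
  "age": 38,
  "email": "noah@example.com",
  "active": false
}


Validating each field against schema:
  name: OK (non-empty string)
  age: OK (positive integer)
  email: OK (string with @)
  active: OK (boolean)

Result: VALID

VALID


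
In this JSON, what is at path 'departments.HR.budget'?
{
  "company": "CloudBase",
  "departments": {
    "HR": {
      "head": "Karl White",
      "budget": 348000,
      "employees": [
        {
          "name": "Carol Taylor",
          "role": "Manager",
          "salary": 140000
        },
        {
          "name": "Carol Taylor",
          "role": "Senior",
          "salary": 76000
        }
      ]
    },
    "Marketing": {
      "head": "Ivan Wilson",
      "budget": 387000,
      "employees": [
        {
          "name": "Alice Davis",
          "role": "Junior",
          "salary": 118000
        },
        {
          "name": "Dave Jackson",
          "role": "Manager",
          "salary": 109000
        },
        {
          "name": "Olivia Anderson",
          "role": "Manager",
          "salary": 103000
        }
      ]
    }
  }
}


Path: departments.HR.budget

Navigate:
  -> departments
  -> HR
  -> budget = 348000

348000


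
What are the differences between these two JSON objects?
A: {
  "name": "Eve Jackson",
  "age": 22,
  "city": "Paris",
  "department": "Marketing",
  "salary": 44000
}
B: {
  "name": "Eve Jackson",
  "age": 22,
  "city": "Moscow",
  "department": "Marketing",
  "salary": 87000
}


Comparing each field (in key order):
  name: same
  age: same
  city: DIFFERENT
  department: same
  salary: DIFFERENT
Differences:
  city: Paris -> Moscow
  salary: 44000 -> 87000

2 field(s) changed

2 changes: city, salary


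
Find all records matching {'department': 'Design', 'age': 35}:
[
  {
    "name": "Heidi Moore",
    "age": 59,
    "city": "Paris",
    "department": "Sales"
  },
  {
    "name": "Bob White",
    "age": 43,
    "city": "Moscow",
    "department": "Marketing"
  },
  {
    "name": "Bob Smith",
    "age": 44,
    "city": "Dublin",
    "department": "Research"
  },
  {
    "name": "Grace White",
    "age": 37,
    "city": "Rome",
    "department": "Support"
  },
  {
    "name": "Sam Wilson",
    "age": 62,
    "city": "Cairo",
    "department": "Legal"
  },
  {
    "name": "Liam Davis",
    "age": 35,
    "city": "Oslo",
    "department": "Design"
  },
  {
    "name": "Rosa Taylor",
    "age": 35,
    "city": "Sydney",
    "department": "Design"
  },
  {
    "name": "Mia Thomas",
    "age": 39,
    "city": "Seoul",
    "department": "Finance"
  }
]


Search criteria: {'department': 'Design', 'age': 35}

Checking 8 records:
  Heidi Moore: {department: Sales, age: 59}
  Bob White: {department: Marketing, age: 43}
  Bob Smith: {department: Research, age: 44}
  Grace White: {department: Support, age: 37}
  Sam Wilson: {department: Legal, age: 62}
  Liam Davis: {department: Design, age: 35} <-- MATCH
  Rosa Taylor: {department: Design, age: 35} <-- MATCH
  Mia Thomas: {department: Finance, age: 39}

Matches: ["Liam Davis", "Rosa Taylor"]

["Liam Davis", "Rosa Taylor"]


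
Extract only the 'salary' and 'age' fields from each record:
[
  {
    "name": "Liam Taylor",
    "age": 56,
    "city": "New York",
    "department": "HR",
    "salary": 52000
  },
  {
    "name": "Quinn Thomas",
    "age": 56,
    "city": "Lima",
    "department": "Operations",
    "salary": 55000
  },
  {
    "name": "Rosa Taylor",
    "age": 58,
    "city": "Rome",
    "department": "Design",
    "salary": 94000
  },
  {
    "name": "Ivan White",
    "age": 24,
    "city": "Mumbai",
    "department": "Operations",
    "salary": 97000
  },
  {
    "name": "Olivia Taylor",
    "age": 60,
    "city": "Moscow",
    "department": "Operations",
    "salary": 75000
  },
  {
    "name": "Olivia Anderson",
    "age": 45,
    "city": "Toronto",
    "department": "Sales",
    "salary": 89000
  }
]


Original: 6 records with fields: name, age, city, department, salary
Keep: ['salary', 'age']
Drop: ['name', 'city', 'department']
Result: 6 records, 2 fields each

[
  {
    "salary": 52000,
    "age": 56
  },
  {
    "salary": 55000,
    "age": 56
  },
  {
    "salary": 94000,
    "age": 58
  },
  {
    "salary": 97000,
    "age": 24
  },
  {
    "salary": 75000,
    "age": 60
  },
  {
    "salary": 89000,
    "age": 45
  }
]


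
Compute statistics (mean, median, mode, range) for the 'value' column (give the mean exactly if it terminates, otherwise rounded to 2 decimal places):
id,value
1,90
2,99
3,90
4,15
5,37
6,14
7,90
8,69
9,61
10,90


Data: [90, 99, 90, 15, 37, 14, 90, 69, 61, 90]
Count: 10
Sum: 655
Mean: 655/10 = 65.5
Sorted: [14, 15, 37, 61, 69, 90, 90, 90, 90, 99]
Median: 79.5
Mode: 90 (4 times)
Range: 99 - 14 = 85
Min: 14, Max: 99

mean=65.5, median=79.5, mode=90, range=85


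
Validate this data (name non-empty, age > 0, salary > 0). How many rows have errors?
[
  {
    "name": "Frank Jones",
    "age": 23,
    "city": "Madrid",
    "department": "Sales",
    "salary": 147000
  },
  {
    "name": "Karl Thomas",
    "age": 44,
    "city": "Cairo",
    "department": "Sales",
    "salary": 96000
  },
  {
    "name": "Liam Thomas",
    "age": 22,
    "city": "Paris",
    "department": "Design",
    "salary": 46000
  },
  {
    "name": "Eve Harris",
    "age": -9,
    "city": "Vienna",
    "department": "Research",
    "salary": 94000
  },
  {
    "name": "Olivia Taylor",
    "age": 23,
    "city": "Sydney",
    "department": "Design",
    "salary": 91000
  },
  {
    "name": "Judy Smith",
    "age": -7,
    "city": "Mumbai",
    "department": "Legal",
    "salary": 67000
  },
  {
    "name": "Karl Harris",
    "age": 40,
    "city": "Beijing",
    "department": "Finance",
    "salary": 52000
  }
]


Validating 7 records:
Rules: name non-empty, age > 0, salary > 0

  Row 1 (Frank Jones): OK
  Row 2 (Karl Thomas): OK
  Row 3 (Liam Thomas): OK
  Row 4 (Eve Harris): negative age: -9
  Row 5 (Olivia Taylor): OK
  Row 6 (Judy Smith): negative age: -7
  Row 7 (Karl Harris): OK

Total errors: 2

2 errors


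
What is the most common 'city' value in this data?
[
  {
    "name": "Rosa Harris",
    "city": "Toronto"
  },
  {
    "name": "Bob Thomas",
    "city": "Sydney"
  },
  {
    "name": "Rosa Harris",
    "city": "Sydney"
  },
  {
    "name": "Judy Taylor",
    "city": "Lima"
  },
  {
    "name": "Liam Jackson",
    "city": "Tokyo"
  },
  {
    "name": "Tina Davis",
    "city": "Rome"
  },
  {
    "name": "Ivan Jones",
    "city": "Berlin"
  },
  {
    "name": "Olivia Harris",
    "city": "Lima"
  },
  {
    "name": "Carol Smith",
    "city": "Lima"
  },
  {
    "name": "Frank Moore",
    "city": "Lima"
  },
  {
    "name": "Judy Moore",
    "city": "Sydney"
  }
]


Counting 'city' values across 11 records:

  Lima: 4 ####
  Sydney: 3 ###
  Toronto: 1 #
  Tokyo: 1 #
  Rome: 1 #
  Berlin: 1 #

Most common: Lima (4 times)

Lima (4 times)


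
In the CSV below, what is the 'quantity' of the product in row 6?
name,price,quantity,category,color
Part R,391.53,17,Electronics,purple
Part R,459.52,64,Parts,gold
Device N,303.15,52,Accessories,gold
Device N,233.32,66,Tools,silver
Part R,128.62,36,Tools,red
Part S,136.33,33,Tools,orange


Query: Row 6 ('Part S'), column 'quantity'
Value: 33

33


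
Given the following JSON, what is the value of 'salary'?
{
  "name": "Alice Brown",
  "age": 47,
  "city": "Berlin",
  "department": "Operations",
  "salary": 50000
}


Looking up field 'salary'
Value: 50000

50000


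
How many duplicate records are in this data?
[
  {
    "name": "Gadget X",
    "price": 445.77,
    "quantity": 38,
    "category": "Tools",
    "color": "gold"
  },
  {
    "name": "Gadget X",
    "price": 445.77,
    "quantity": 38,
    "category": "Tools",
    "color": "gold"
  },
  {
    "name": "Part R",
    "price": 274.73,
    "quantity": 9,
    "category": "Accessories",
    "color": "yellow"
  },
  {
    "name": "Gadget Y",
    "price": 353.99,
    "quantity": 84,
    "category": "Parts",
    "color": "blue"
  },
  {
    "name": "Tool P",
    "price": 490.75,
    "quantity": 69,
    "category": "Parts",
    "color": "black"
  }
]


Checking 5 records for duplicates:

  Row 1: Gadget X ($445.77, qty 38)
  Row 2: Gadget X ($445.77, qty 38) <-- DUPLICATE
  Row 3: Part R ($274.73, qty 9)
  Row 4: Gadget Y ($353.99, qty 84)
  Row 5: Tool P ($490.75, qty 69)

Duplicates found: 1
Unique records: 4

1 duplicates, 4 unique


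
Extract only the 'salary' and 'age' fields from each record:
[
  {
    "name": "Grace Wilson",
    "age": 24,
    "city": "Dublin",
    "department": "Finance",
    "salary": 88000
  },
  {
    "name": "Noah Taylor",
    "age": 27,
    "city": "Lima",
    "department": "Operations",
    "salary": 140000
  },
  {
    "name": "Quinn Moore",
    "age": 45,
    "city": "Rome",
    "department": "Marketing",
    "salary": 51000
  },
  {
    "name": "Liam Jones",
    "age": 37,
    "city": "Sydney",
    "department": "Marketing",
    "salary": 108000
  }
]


Original: 4 records with fields: name, age, city, department, salary
Keep: ['salary', 'age']
Drop: ['name', 'city', 'department']
Result: 4 records, 2 fields each

[
  {
    "salary": 88000,
    "age": 24
  },
  {
    "salary": 140000,
    "age": 27
  },
  {
    "salary": 51000,
    "age": 45
  },
  {
    "salary": 108000,
    "age": 37
  }
]


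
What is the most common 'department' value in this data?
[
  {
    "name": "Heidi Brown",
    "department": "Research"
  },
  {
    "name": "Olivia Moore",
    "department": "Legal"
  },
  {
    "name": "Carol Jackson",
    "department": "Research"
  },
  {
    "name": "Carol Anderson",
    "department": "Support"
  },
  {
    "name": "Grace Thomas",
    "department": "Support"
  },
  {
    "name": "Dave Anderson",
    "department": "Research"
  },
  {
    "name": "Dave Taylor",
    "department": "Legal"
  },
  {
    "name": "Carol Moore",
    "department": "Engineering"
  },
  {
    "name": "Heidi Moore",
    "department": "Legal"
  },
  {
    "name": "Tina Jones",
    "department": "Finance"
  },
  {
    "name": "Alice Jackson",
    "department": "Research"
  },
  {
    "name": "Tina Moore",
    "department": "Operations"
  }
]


Counting 'department' values across 12 records:

  Research: 4 ####
  Legal: 3 ###
  Support: 2 ##
  Engineering: 1 #
  Finance: 1 #
  Operations: 1 #

Most common: Research (4 times)

Research (4 times)


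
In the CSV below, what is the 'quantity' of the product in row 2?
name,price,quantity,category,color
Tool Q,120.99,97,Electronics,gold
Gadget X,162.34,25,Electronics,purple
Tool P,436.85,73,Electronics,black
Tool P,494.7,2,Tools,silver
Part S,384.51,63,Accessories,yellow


Query: Row 2 ('Gadget X'), column 'quantity'
Value: 25

25


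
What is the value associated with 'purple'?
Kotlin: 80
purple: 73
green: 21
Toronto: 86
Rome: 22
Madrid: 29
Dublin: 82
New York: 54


Looking up key 'purple'
Value: 73

73


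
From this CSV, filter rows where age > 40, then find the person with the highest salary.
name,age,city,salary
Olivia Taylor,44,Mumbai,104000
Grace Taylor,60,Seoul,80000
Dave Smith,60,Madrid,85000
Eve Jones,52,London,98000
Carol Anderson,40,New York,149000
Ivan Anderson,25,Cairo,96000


Filter: age > 40
Sort by: salary (descending)

Filtered records (4):
  Olivia Taylor, age 44, salary $104000
  Eve Jones, age 52, salary $98000
  Dave Smith, age 60, salary $85000
  Grace Taylor, age 60, salary $80000

Highest salary: Olivia Taylor ($104000)

Olivia Taylor


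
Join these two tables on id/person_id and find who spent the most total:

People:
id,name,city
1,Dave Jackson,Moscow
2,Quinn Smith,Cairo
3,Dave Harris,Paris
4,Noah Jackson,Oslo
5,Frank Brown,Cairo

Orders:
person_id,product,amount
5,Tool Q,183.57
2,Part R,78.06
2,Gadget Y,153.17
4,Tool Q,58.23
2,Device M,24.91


Join on: people.id = orders.person_id

Joined rows:
  Frank Brown (Cairo) bought Tool Q for $183.57
  Quinn Smith (Cairo) bought Part R for $78.06
  Quinn Smith (Cairo) bought Gadget Y for $153.17
  Noah Jackson (Oslo) bought Tool Q for $58.23
  Quinn Smith (Cairo) bought Device M for $24.91

Total per person:
  Quinn Smith: $256.14
  Frank Brown: $183.57
  Noah Jackson: $58.23

Top spender: Quinn Smith ($256.14)

Quinn Smith ($256.14)


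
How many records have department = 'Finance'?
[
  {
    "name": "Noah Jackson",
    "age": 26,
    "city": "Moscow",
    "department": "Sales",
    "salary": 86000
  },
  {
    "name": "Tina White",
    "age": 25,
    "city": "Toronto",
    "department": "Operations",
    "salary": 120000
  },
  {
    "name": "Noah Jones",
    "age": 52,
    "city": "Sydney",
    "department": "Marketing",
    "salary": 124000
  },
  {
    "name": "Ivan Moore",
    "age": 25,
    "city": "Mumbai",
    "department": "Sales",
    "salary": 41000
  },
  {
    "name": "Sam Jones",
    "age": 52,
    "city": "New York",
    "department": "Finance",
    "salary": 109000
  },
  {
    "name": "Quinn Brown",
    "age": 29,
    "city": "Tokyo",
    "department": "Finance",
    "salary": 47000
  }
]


Data: 6 records
Condition: department = 'Finance'

Checking each record:
  Noah Jackson: Sales
  Tina White: Operations
  Noah Jones: Marketing
  Ivan Moore: Sales
  Sam Jones: Finance MATCH
  Quinn Brown: Finance MATCH

Count: 2

2


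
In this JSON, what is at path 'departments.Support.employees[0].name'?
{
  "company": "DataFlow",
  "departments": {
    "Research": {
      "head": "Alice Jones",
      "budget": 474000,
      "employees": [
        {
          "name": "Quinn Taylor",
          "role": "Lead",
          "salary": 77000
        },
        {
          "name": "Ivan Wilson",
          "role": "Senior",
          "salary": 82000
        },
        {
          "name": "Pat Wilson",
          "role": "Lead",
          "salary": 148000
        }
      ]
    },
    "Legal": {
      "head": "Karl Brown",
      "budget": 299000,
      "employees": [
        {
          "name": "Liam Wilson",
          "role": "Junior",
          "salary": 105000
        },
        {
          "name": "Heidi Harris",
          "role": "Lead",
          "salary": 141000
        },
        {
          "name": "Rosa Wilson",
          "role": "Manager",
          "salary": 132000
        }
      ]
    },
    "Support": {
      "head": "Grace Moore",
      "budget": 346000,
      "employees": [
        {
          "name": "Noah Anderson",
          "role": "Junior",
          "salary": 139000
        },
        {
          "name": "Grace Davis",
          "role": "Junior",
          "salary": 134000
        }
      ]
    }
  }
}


Path: departments.Support.employees[0].name

Navigate:
  -> departments
  -> Support
  -> employees[0].name = 'Noah Anderson'

Noah Anderson


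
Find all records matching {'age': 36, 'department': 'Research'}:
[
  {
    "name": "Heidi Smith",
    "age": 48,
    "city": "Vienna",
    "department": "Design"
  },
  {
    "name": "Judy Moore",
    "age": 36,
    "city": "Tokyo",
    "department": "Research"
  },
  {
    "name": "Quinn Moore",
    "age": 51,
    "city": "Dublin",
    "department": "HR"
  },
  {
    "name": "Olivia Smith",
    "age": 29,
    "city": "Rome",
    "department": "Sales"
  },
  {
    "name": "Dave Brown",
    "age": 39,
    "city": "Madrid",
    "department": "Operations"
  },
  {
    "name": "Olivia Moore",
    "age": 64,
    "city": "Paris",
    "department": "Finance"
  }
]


Search criteria: {'age': 36, 'department': 'Research'}

Checking 6 records:
  Heidi Smith: {age: 48, department: Design}
  Judy Moore: {age: 36, department: Research} <-- MATCH
  Quinn Moore: {age: 51, department: HR}
  Olivia Smith: {age: 29, department: Sales}
  Dave Brown: {age: 39, department: Operations}
  Olivia Moore: {age: 64, department: Finance}

Matches: ["Judy Moore"]

["Judy Moore"]


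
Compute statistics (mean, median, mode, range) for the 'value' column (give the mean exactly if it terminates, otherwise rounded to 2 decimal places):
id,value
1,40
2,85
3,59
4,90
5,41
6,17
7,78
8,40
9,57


Data: [40, 85, 59, 90, 41, 17, 78, 40, 57]
Count: 9
Sum: 507
Mean: 507/9 ≈ 56.33 (rounded to 2 decimal places)
Sorted: [17, 40, 40, 41, 57, 59, 78, 85, 90]
Median: 57.0
Mode: 40 (2 times)
Range: 90 - 17 = 73
Min: 17, Max: 90

mean≈56.33, median=57.0, mode=40, range=73


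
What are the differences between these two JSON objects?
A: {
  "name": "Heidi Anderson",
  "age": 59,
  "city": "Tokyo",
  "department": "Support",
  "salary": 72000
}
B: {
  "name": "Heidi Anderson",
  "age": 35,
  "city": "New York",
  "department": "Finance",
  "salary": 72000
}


Comparing each field (in key order):
  name: same
  age: DIFFERENT
  city: DIFFERENT
  department: DIFFERENT
  salary: same
Differences:
  age: 59 -> 35
  city: Tokyo -> New York
  department: Support -> Finance

3 field(s) changed

3 changes: age, city, department


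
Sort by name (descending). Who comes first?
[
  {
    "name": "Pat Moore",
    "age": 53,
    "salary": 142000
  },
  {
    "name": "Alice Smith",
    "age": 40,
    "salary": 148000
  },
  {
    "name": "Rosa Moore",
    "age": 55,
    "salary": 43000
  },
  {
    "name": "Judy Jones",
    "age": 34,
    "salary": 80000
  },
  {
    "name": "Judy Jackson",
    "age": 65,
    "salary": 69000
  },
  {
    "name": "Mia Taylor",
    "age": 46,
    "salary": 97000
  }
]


Sort by: name (descending)

Sorted order:
  1. Rosa Moore (name = Rosa Moore)
  2. Pat Moore (name = Pat Moore)
  3. Mia Taylor (name = Mia Taylor)
  4. Judy Jones (name = Judy Jones)
  5. Judy Jackson (name = Judy Jackson)
  6. Alice Smith (name = Alice Smith)

First: Rosa Moore

Rosa Moore


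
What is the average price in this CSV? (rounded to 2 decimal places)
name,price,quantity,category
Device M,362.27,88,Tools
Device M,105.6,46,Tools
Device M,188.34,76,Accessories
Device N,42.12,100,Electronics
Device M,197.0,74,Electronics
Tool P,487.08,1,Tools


Computing average price:
Values: [362.27, 105.6, 188.34, 42.12, 197.0, 487.08]
Sum = 1382.41
Count = 6
Average = 1382.41/6 ≈ 230.40 (rounded to 2 decimal places)

230.40


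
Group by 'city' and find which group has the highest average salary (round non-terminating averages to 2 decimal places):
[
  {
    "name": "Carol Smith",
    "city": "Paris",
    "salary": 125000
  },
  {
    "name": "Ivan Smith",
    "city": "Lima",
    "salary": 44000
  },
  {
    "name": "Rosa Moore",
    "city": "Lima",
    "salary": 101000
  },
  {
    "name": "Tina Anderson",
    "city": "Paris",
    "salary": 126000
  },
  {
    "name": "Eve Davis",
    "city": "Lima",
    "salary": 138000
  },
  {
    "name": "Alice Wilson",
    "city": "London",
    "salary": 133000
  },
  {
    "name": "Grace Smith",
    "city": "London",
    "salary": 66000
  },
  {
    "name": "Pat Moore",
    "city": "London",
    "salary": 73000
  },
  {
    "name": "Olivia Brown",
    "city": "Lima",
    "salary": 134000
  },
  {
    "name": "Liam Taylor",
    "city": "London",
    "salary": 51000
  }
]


Group by: city

Groups:
  Lima: 4 people, avg salary = 417000/4 = $104250
  London: 4 people, avg salary = 323000/4 = $80750
  Paris: 2 people, avg salary = 251000/2 = $125500

Highest average salary: Paris ($125500)

Paris ($125500)


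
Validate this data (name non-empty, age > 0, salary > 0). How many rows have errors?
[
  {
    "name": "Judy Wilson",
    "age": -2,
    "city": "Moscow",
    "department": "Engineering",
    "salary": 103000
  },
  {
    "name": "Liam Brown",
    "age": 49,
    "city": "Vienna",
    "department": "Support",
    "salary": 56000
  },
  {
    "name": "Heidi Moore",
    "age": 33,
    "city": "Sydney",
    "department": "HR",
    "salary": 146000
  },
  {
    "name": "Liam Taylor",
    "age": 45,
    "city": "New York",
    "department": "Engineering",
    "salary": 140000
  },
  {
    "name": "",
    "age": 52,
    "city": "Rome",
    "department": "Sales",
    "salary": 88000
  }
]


Validating 5 records:
Rules: name non-empty, age > 0, salary > 0

  Row 1 (Judy Wilson): negative age: -2
  Row 2 (Liam Brown): OK
  Row 3 (Heidi Moore): OK
  Row 4 (Liam Taylor): OK
  Row 5 (???): empty name

Total errors: 2

2 errors


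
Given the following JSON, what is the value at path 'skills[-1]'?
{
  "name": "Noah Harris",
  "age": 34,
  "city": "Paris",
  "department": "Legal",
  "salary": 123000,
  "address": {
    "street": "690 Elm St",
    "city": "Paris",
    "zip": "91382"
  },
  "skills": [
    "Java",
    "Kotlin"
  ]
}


Query: skills[-1]
Path: skills -> last element
Value: Kotlin

Kotlin


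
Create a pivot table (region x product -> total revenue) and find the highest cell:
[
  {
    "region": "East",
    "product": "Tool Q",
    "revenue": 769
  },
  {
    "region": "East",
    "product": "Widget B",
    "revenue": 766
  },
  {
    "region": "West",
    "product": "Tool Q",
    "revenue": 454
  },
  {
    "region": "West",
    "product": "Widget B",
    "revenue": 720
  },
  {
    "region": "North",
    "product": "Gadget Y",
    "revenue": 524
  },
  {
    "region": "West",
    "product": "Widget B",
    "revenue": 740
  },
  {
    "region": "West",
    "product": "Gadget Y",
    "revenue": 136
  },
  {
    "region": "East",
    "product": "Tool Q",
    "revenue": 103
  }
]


Pivot: region (rows) x product (columns) -> total revenue

     Gadget Y      Tool Q        Widget B    
East             0           872           766  
North          524             0             0  
West           136           454          1460  

Highest: West / Widget B = $1460

West / Widget B = $1460


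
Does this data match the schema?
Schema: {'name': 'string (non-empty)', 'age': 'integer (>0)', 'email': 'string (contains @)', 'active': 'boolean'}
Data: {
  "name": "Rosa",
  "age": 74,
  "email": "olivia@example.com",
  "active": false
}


Validating each field against schema:
  name: OK (non-empty string)
  age: OK (positive integer)
  email: OK (string with @)
  active: OK (boolean)

Result: VALID

VALID


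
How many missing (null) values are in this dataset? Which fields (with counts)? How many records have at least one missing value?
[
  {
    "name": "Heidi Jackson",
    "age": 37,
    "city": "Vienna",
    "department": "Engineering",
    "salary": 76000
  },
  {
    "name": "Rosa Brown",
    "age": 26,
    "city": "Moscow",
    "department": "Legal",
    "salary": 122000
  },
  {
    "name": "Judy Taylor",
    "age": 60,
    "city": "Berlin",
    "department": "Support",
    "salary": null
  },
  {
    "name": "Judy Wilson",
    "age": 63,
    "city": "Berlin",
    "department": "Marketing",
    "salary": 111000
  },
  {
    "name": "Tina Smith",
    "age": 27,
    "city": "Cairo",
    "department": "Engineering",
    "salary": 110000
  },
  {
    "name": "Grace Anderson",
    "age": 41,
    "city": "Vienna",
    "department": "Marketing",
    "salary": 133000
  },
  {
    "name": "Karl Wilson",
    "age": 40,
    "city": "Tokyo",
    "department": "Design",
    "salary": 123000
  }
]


Checking for missing (null) values in 7 records:

  Heidi Jackson: complete
  Rosa Brown: complete
  Judy Taylor: salary
  Judy Wilson: complete
  Tina Smith: complete
  Grace Anderson: complete
  Karl Wilson: complete

Per field:
  name: 0 missing
  age: 0 missing
  city: 0 missing
  department: 0 missing
  salary: 1 missing

Total missing values: 1
Records with any missing: 1

1 missing values (salary: 1); 1 incomplete records


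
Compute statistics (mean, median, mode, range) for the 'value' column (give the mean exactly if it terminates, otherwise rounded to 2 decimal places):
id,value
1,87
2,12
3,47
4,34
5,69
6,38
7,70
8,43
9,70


Data: [87, 12, 47, 34, 69, 38, 70, 43, 70]
Count: 9
Sum: 470
Mean: 470/9 ≈ 52.22 (rounded to 2 decimal places)
Sorted: [12, 34, 38, 43, 47, 69, 70, 70, 87]
Median: 47.0
Mode: 70 (2 times)
Range: 87 - 12 = 75
Min: 12, Max: 87

mean≈52.22, median=47.0, mode=70, range=75


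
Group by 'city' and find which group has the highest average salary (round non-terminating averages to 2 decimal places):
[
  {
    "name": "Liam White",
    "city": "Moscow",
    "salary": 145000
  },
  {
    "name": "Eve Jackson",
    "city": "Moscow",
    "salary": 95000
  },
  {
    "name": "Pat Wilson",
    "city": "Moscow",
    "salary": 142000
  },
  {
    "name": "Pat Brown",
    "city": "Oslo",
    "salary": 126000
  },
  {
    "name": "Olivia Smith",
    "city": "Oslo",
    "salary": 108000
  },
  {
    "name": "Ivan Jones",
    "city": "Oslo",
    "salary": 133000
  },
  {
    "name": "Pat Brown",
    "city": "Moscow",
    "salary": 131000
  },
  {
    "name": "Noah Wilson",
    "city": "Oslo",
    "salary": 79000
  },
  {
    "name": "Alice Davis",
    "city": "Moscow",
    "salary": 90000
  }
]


Group by: city

Groups:
  Moscow: 5 people, avg salary = 603000/5 = $120600
  Oslo: 4 people, avg salary = 446000/4 = $111500

Highest average salary: Moscow ($120600)

Moscow ($120600)


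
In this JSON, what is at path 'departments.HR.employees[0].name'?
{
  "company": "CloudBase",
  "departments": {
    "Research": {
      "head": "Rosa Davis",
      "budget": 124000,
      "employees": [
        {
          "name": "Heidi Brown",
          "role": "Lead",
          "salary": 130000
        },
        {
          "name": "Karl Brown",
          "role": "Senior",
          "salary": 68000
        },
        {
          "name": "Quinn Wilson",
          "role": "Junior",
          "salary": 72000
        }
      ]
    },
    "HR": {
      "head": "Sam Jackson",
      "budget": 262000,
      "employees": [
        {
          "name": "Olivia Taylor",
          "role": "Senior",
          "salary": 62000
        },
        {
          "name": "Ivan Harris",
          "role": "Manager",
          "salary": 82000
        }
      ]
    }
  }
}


Path: departments.HR.employees[0].name

Navigate:
  -> departments
  -> HR
  -> employees[0].name = 'Olivia Taylor'

Olivia Taylor


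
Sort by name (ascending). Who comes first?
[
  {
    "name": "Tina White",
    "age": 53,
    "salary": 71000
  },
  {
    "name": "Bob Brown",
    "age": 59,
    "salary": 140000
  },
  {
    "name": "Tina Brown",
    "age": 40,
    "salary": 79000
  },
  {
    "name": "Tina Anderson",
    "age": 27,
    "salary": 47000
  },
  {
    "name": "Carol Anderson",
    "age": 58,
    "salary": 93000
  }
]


Sort by: name (ascending)

Sorted order:
  1. Bob Brown (name = Bob Brown)
  2. Carol Anderson (name = Carol Anderson)
  3. Tina Anderson (name = Tina Anderson)
  4. Tina Brown (name = Tina Brown)
  5. Tina White (name = Tina White)

First: Bob Brown

Bob Brown


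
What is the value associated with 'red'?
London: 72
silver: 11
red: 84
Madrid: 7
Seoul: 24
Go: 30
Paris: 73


Looking up key 'red'
Value: 84

84


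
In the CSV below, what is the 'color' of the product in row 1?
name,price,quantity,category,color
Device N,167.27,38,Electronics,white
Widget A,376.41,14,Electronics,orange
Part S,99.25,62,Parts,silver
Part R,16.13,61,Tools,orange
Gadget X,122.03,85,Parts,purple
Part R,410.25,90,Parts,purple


Query: Row 1 ('Device N'), column 'color'
Value: white

white


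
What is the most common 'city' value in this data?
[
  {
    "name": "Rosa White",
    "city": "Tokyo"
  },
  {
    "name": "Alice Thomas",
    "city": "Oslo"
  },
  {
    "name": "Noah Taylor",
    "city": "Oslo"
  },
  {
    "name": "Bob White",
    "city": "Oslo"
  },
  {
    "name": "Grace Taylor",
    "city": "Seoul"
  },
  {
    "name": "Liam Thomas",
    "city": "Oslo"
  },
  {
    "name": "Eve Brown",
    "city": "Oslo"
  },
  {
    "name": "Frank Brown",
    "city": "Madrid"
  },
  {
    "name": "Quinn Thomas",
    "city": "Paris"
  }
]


Counting 'city' values across 9 records:

  Oslo: 5 #####
  Tokyo: 1 #
  Seoul: 1 #
  Madrid: 1 #
  Paris: 1 #

Most common: Oslo (5 times)

Oslo (5 times)


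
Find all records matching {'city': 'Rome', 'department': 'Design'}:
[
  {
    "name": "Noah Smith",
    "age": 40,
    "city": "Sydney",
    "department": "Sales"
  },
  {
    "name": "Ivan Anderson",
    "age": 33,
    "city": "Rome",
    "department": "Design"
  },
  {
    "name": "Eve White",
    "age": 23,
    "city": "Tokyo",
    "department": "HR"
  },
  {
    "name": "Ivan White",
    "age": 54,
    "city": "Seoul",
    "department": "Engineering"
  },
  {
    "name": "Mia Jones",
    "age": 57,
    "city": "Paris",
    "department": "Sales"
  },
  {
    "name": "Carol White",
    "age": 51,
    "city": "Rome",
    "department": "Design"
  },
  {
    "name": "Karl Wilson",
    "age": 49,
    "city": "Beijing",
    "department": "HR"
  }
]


Search criteria: {'city': 'Rome', 'department': 'Design'}

Checking 7 records:
  Noah Smith: {city: Sydney, department: Sales}
  Ivan Anderson: {city: Rome, department: Design} <-- MATCH
  Eve White: {city: Tokyo, department: HR}
  Ivan White: {city: Seoul, department: Engineering}
  Mia Jones: {city: Paris, department: Sales}
  Carol White: {city: Rome, department: Design} <-- MATCH
  Karl Wilson: {city: Beijing, department: HR}

Matches: ["Ivan Anderson", "Carol White"]

["Ivan Anderson", "Carol White"]


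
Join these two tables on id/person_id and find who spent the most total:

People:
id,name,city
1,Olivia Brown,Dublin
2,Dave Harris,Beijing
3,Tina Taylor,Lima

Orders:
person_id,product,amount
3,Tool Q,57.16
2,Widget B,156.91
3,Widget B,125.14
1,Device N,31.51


Join on: people.id = orders.person_id

Joined rows:
  Tina Taylor (Lima) bought Tool Q for $57.16
  Dave Harris (Beijing) bought Widget B for $156.91
  Tina Taylor (Lima) bought Widget B for $125.14
  Olivia Brown (Dublin) bought Device N for $31.51

Total per person:
  Tina Taylor: $182.30
  Dave Harris: $156.91
  Olivia Brown: $31.51

Top spender: Tina Taylor ($182.30)

Tina Taylor ($182.30)


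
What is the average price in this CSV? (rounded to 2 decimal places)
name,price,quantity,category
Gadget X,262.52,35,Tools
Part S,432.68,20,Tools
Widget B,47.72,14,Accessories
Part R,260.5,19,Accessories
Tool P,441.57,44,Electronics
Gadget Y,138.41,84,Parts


Computing average price:
Values: [262.52, 432.68, 47.72, 260.5, 441.57, 138.41]
Sum = 1583.40
Count = 6
Average = 1583.40/6 = 263.90

263.90


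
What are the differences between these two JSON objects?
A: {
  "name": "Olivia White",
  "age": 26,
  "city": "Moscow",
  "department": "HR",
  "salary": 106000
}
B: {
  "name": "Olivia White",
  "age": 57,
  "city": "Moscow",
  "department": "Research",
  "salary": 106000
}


Comparing each field (in key order):
  name: same
  age: DIFFERENT
  city: same
  department: DIFFERENT
  salary: same
Differences:
  age: 26 -> 57
  department: HR -> Research

2 field(s) changed

2 changes: age, department


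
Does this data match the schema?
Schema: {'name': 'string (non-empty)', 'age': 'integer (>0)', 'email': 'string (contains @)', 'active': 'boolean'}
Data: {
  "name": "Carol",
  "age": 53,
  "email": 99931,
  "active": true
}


Validating each field against schema:
  name: OK (non-empty string)
  age: OK (positive integer)
  email: FAIL (99931 is not a string)
  active: OK (boolean)

Result: INVALID (1 error: email)

INVALID (1 error: email)


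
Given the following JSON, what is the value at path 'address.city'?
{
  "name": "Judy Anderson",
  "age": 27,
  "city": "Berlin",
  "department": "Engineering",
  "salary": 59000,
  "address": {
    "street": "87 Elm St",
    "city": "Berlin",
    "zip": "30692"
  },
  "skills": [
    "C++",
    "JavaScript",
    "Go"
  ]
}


Query: address.city
Path: address -> city
Value: Berlin

Berlin


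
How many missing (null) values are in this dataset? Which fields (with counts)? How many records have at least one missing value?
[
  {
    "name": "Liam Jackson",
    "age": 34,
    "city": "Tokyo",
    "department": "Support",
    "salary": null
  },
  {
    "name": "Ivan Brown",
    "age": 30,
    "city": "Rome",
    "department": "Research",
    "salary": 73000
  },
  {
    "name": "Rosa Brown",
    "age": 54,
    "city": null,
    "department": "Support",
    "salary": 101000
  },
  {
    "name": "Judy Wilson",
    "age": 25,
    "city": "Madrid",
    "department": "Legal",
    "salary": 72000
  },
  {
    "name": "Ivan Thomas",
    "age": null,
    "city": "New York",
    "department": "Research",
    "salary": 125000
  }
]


Checking for missing (null) values in 5 records:

  Liam Jackson: salary
  Ivan Brown: complete
  Rosa Brown: city
  Judy Wilson: complete
  Ivan Thomas: age

Per field:
  name: 0 missing
  age: 1 missing
  city: 1 missing
  department: 0 missing
  salary: 1 missing

Total missing values: 3
Records with any missing: 3

3 missing values (age: 1, city: 1, salary: 1); 3 incomplete records


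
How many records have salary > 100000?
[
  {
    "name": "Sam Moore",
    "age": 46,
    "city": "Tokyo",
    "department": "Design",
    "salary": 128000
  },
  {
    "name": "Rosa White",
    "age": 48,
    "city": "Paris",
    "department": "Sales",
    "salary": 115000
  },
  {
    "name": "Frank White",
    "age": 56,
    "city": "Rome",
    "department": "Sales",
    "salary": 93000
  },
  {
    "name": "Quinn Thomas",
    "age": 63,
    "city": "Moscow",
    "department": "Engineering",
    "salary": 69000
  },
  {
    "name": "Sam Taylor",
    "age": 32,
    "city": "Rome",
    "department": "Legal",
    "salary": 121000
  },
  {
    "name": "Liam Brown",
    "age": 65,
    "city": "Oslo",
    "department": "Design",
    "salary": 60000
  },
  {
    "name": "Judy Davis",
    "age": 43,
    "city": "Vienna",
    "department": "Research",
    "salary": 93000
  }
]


Data: 7 records
Condition: salary > 100000

Checking each record:
  Sam Moore: 128000 MATCH
  Rosa White: 115000 MATCH
  Frank White: 93000
  Quinn Thomas: 69000
  Sam Taylor: 121000 MATCH
  Liam Brown: 60000
  Judy Davis: 93000

Count: 3

3
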